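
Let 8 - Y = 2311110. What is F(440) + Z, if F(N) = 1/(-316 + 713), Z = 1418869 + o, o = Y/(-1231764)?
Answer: 346921242720455/244505154 ≈ 1.4189e+6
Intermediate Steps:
Y = -2311102 (Y = 8 - 1*2311110 = 8 - 2311110 = -2311102)
o = 1155551/615882 (o = -2311102/(-1231764) = -2311102*(-1/1231764) = 1155551/615882 ≈ 1.8763)
Z = 873857033009/615882 (Z = 1418869 + 1155551/615882 = 873857033009/615882 ≈ 1.4189e+6)
F(N) = 1/397
F(440) + Z = 1/397 + 873857033009/615882 = 346921242720455/244505154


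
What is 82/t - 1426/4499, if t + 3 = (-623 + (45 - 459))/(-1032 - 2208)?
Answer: -1207676278/39064817 ≈ -30.915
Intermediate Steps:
t = -8683/3240 (t = -3 + (-623 + (45 - 459))/(-1032 - 2208) = -3 + (-623 - 414)/(-3240) = -3 - 1037*(-1/3240) = -3 + 1037/3240 = -8683/3240 ≈ -2.6799)
82/t - 1426/4499 = 82/(-8683/3240) - 1426/4499 = 82*(-3240/8683) - 1426*1/4499 = -265680/8683 - 1426/4499 = -1207676278/39064817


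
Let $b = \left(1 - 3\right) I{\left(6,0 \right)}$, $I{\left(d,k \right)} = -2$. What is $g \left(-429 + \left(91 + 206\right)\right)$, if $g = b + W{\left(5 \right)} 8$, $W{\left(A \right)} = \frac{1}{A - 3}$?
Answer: $-1056$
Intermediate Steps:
$b = 4$ ($b = \left(1 - 3\right) \left(-2\right) = \left(-2\right) \left(-2\right) = 4$)
$W{\left(A \right)} = \frac{1}{-3 + A}$
$g = 8$ ($g = 4 + \frac{1}{-3 + 5} \cdot 8 = 4 + \frac{1}{2} \cdot 8 = 4 + 4 = 8$)
$g \left(-429 + \left(91 + 206\right)\right) = 8 \left(-429 + \left(91 + 206\right)\right) = 8 \left(-429 + 297\right) = 8 \left(-132\right) = -1056$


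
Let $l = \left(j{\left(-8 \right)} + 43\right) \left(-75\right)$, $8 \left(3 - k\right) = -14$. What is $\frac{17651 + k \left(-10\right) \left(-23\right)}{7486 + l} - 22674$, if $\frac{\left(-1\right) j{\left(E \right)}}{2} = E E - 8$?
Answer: $- \frac{574113541}{25322} \approx -22673.0$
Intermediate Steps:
$k = \frac{19}{4}$ ($k = 3 - - \frac{7}{4} = 3 + \frac{7}{4} = \frac{19}{4} \approx 4.75$)
$j{\left(E \right)} = 16 - 2 E^{2}$ ($j{\left(E \right)} = - 2 \left(E E - 8\right) = - 2 \left(E^{2} - 8\right) = - 2 \left(-8 + E^{2}\right) = 16 - 2 E^{2}$)
$l = 5175$ ($l = \left(\left(16 - 2 \left(-8\right)^{2}\right) + 43\right) \left(-75\right) = \left(\left(16 - 128\right) + 43\right) \left(-75\right) = \left(-112 + 43\right) \left(-75\right) = \left(-69\right) \left(-75\right) = 5175$)
$\frac{17651 + k \left(-10\right) \left(-23\right)}{7486 + l} - 22674 = \frac{17651 + \frac{19}{4} \left(-10\right) \left(-23\right)}{7486 + 5175} - 22674 = \frac{17651 - - \frac{2185}{2}}{12661} - 22674 = \left(17651 + \frac{2185}{2}\right) \frac{1}{12661} - 22674 = \frac{37487}{2} \cdot \frac{1}{12661} - 22674 = \frac{37487}{25322} - 22674 = - \frac{574113541}{25322}$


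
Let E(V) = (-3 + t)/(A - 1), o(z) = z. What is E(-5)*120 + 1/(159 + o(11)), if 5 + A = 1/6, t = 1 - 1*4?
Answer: 146887/1190 ≈ 123.43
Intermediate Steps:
t = -3 (t = 1 - 4 = -3)
A = -29/6 (A = -5 + 1/6 = -29/6 ≈ -4.8333)
E(V) = 36/35 (E(V) = (-3 - 3)/(-29/6 - 1) = -6/(-35/6) = -6*(-6/35) = 36/35)
E(-5)*120 + 1/(159 + o(11)) = (36/35)*120 + 1/(159 + 11) = 864/7 + 1/170 = 146887/1190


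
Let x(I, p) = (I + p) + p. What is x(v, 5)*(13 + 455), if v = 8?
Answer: 8424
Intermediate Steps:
x(I, p) = I + 2*p
x(v, 5)*(13 + 455) = (8 + 2*5)*(13 + 455) = (8 + 10)*468 = 18*468 = 8424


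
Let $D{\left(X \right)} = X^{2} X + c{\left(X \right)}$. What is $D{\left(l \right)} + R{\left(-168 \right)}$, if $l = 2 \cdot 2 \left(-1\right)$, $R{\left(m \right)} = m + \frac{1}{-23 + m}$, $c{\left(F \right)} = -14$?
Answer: $- \frac{46987}{191} \approx -246.01$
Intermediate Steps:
$l = -4$ ($l = 4 \left(-1\right) = -4$)
$D{\left(X \right)} = -14 + X^{3}$ ($D{\left(X \right)} = X^{2} X - 14 = X^{3} - 14 = -14 + X^{3}$)
$D{\left(l \right)} + R{\left(-168 \right)} = \left(-14 + \left(-4\right)^{3}\right) + \frac{1 + \left(-168\right)^{2} - -3864}{-23 - 168} = \left(-14 - 64\right) + \frac{1 + 28224 + 3864}{-191} = -78 - \frac{32089}{191} = - \frac{46987}{191}$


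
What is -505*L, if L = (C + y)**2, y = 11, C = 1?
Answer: -72720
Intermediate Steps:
L = 144 (L = (1 + 11)**2 = 12**2 = 144)
-505*L = -505*144 = -72720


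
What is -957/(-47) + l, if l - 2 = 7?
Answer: 1380/47 ≈ 29.362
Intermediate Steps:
l = 9 (l = 2 + 7 = 9)
-957/(-47) + l = -957/(-47) + 9 = -957*(-1)/47 + 9 = -33*(-29/47) + 9 = 957/47 + 9 = 1380/47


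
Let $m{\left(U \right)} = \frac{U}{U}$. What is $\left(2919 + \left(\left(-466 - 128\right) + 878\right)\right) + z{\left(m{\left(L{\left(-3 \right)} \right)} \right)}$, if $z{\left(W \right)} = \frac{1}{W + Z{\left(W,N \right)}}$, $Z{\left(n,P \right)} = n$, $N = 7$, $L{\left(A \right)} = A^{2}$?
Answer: $\frac{6407}{2} \approx 3203.5$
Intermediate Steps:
$m{\left(U \right)} = 1$
$z{\left(W \right)} = \frac{1}{2 W}$ ($z{\left(W \right)} = \frac{1}{W + W} = \frac{1}{2 W}$)
$\left(2919 + \left(\left(-466 - 128\right) + 878\right)\right) + z{\left(m{\left(L{\left(-3 \right)} \right)} \right)} = \left(2919 + \left(\left(-466 - 128\right) + 878\right)\right) + \frac{1}{2 \cdot 1} = \left(2919 + \left(-594 + 878\right)\right) + \frac{1}{2} \cdot 1 = \left(2919 + 284\right) + \frac{1}{2} = 3203 + \frac{1}{2} = \frac{6407}{2}$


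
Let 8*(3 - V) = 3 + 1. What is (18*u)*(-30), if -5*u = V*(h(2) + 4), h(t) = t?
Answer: 1620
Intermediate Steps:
V = 5/2 (V = 3 - (3 + 1)/8 = 3 - ⅛*4 = 3 - ½ = 5/2 ≈ 2.5000)
u = -3 (u = -(2 + 4)/2 = -6/2 = -⅕*15 = -3)
(18*u)*(-30) = (18*(-3))*(-30) = -54*(-30) = 1620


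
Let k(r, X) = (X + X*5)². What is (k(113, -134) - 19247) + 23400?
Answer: 650569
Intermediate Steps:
k(r, X) = 36*X² (k(r, X) = (X + 5*X)² = (6*X)² = 36*X²)
(k(113, -134) - 19247) + 23400 = (36*(-134)² - 19247) + 23400 = (36*17956 - 19247) + 23400 = (646416 - 19247) + 23400 = 627169 + 23400 = 650569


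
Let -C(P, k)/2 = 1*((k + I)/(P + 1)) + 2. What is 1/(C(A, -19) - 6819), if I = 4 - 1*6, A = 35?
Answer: -6/40931 ≈ -0.00014659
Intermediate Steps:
I = -2 (I = 4 - 6 = -2)
C(P, k) = -4 - 2*(-2 + k)/(1 + P) (C(P, k) = -2*(1*((k - 2)/(P + 1)) + 2) = -2*(1*((-2 + k)/(1 + P)) + 2) = -2*((-2 + k)/(1 + P) + 2) = -2*(2 + (-2 + k)/(1 + P)) = -4 - 2*(-2 + k)/(1 + P))
1/(C(A, -19) - 6819) = 1/(2*(-1*(-19) - 2*35)/(1 + 35) - 6819) = 1/(2*(19 - 70)/36 - 6819) = 1/(2*(1/36)*(-51) - 6819) = 1/(-17/6 - 6819) = 1/(-40931/6) = -6/40931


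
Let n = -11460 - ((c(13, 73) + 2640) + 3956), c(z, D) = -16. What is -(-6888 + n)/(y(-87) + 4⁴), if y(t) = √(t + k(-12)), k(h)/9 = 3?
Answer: 1595392/16399 - 12464*I*√15/16399 ≈ 97.286 - 2.9436*I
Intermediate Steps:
k(h) = 27 (k(h) = 9*3 = 27)
y(t) = √(27 + t) (y(t) = √(t + 27) = √(27 + t))
n = -18040 (n = -11460 - ((-16 + 2640) + 3956) = -11460 - (2624 + 3956) = -11460 - 1*6580 = -11460 - 6580 = -18040)
-(-6888 + n)/(y(-87) + 4⁴) = -(-6888 - 18040)/(√(27 - 87) + 4⁴) = -(-24928)/(√(-60) + 256) = -(-24928)/(2*I*√15 + 256) = -(-24928)/(256 + 2*I*√15) = 24928/(256 + 2*I*√15)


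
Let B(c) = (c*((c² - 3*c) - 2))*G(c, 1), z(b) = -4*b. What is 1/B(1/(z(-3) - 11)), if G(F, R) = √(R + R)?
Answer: -√2/8 ≈ -0.17678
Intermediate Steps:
G(F, R) = √2*√R (G(F, R) = √(2*R) = √2*√R)
B(c) = c*√2*(-2 + c² - 3*c) (B(c) = (c*((c² - 3*c) - 2))*(√2*√1) = (c*(-2 + c² - 3*c))*(√2*1) = (c*(-2 + c² - 3*c))*√2 = c*√2*(-2 + c² - 3*c))
1/B(1/(z(-3) - 11)) = 1/(√2*(-2 + (1/(-4*(-3) - 11))² - 3/(-4*(-3) - 11))/(-4*(-3) - 11)) = 1/(√2*(-2 + (1/(12 - 11))² - 3/(12 - 11))/(12 - 11)) = 1/(√2*(-2 + (1/1)² - 3/1)/1) = 1/(1*√2*(-2 + 1² - 3*1)) = 1/(1*√2*(-2 + 1 - 3)) = 1/(1*√2*(-4)) = 1/(-4*√2) = -√2/8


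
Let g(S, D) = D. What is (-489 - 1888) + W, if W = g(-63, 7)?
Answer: -2370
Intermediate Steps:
W = 7
(-489 - 1888) + W = (-489 - 1888) + 7 = -2377 + 7 = -2370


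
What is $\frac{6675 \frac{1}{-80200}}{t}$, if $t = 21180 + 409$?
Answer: $- \frac{267}{69257512} \approx -3.8552 \cdot 10^{-6}$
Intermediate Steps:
$t = 21589$
$\frac{6675 \frac{1}{-80200}}{t} = \frac{6675 \frac{1}{-80200}}{21589} = 6675 \left(- \frac{1}{80200}\right) \frac{1}{21589} = \left(- \frac{267}{3208}\right) \frac{1}{21589} = - \frac{267}{69257512}$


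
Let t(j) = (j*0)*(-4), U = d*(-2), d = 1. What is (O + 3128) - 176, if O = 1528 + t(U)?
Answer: 4480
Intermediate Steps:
U = -2 (U = 1*(-2) = -2)
t(j) = 0 (t(j) = 0*(-4) = 0)
O = 1528 (O = 1528 + 0 = 1528)
(O + 3128) - 176 = (1528 + 3128) - 176 = 4656 - 176 = 4480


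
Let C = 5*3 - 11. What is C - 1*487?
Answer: -483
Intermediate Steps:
C = 4 (C = 15 - 11 = 4)
C - 1*487 = 4 - 1*487 = 4 - 487 = -483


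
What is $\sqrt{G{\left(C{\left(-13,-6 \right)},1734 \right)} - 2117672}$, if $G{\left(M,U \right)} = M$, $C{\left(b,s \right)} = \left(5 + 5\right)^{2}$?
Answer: $2 i \sqrt{529393} \approx 1455.2 i$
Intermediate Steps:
$C{\left(b,s \right)} = 100$ ($C{\left(b,s \right)} = 10^{2} = 100$)
$\sqrt{G{\left(C{\left(-13,-6 \right)},1734 \right)} - 2117672} = \sqrt{100 - 2117672} = \sqrt{-2117572} = 2 i \sqrt{529393}$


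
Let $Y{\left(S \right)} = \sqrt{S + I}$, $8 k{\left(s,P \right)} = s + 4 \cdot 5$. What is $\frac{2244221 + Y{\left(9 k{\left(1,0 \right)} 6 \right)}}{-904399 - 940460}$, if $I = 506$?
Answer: $- \frac{2244221}{1844859} - \frac{\sqrt{2591}}{3689718} \approx -1.2165$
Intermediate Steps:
$k{\left(s,P \right)} = \frac{5}{2} + \frac{s}{8}$ ($k{\left(s,P \right)} = \frac{s + 4 \cdot 5}{8} = \frac{s + 20}{8} = \frac{20 + s}{8} = \frac{5}{2} + \frac{s}{8}$)
$Y{\left(S \right)} = \sqrt{506 + S}$ ($Y{\left(S \right)} = \sqrt{S + 506} = \sqrt{506 + S}$)
$\frac{2244221 + Y{\left(9 k{\left(1,0 \right)} 6 \right)}}{-904399 - 940460} = \frac{2244221 + \sqrt{506 + 9 \left(\frac{5}{2} + \frac{1}{8} \cdot 1\right) 6}}{-904399 - 940460} = \frac{2244221 + \sqrt{506 + 9 \left(\frac{5}{2} + \frac{1}{8}\right) 6}}{-1844859} = \left(2244221 + \sqrt{506 + 9 \cdot \frac{21}{8} \cdot 6}\right) \left(- \frac{1}{1844859}\right) = \left(2244221 + \sqrt{506 + \frac{189}{8} \cdot 6}\right) \left(- \frac{1}{1844859}\right) = \left(2244221 + \sqrt{506 + \frac{567}{4}}\right) \left(- \frac{1}{1844859}\right) = \left(2244221 + \sqrt{\frac{2591}{4}}\right) \left(- \frac{1}{1844859}\right) = \left(2244221 + \frac{\sqrt{2591}}{2}\right) \left(- \frac{1}{1844859}\right) = - \frac{2244221}{1844859} - \frac{\sqrt{2591}}{3689718}$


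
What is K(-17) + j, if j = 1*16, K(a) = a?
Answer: -1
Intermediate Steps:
j = 16
K(-17) + j = -17 + 16 = -1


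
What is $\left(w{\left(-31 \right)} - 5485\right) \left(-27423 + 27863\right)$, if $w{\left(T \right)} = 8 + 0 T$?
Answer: $-2409880$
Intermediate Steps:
$w{\left(T \right)} = 8$ ($w{\left(T \right)} = 8 + 0 = 8$)
$\left(w{\left(-31 \right)} - 5485\right) \left(-27423 + 27863\right) = \left(8 - 5485\right) \left(-27423 + 27863\right) = \left(-5477\right) 440 = -2409880$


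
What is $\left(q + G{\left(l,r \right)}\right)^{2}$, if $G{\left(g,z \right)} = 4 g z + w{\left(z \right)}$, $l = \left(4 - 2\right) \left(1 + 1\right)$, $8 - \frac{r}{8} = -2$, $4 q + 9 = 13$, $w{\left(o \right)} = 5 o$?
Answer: $2825761$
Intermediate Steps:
$q = 1$ ($q = - \frac{9}{4} + \frac{1}{4} \cdot 13 = - \frac{9}{4} + \frac{13}{4} = 1$)
$r = 80$ ($r = 64 - -16 = 64 + 16 = 80$)
$l = 4$ ($l = 2 \cdot 2 = 4$)
$G{\left(g,z \right)} = 5 z + 4 g z$ ($G{\left(g,z \right)} = 4 g z + 5 z = 5 z + 4 g z$)
$\left(q + G{\left(l,r \right)}\right)^{2} = \left(1 + 80 \left(5 + 4 \cdot 4\right)\right)^{2} = \left(1 + 80 \left(5 + 16\right)\right)^{2} = \left(1 + 80 \cdot 21\right)^{2} = \left(1 + 1680\right)^{2} = 1681^{2} = 2825761$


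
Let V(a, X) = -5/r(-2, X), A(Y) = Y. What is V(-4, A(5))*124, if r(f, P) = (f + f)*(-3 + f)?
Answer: -31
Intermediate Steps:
r(f, P) = 2*f*(-3 + f) (r(f, P) = (2*f)*(-3 + f) = 2*f*(-3 + f))
V(a, X) = -¼ (V(a, X) = -5*(-1/(4*(-3 - 2))) = -5/(2*(-2)*(-5)) = -5/20 = -5*1/20 = -¼)
V(-4, A(5))*124 = -¼*124 = -31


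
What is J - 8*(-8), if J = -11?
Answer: 53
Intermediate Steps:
J - 8*(-8) = -11 - 8*(-8) = -11 + 64 = 53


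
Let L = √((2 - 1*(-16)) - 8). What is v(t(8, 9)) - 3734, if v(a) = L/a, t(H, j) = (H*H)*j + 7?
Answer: -3734 + √10/583 ≈ -3734.0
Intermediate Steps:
L = √10 (L = √((2 + 16) - 8) = √(18 - 8) = √10 ≈ 3.1623)
t(H, j) = 7 + j*H² (t(H, j) = H²*j + 7 = j*H² + 7 = 7 + j*H²)
v(a) = √10/a
v(t(8, 9)) - 3734 = √10/(7 + 9*8²) - 3734 = √10/(7 + 9*64) - 3734 = √10/(7 + 576) - 3734 = √10/583 - 3734 = -3734 + √10/583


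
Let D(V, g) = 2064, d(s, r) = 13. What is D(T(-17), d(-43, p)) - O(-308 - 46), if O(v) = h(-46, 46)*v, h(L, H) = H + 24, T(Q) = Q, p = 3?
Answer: 26844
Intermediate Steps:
h(L, H) = 24 + H
O(v) = 70*v (O(v) = (24 + 46)*v = 70*v)
D(T(-17), d(-43, p)) - O(-308 - 46) = 2064 - 70*(-308 - 46) = 2064 - 70*(-354) = 2064 - 1*(-24780) = 2064 + 24780 = 26844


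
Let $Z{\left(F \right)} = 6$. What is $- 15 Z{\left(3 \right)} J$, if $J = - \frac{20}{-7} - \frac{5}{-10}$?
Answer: $- \frac{2115}{7} \approx -302.14$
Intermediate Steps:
$J = \frac{47}{14}$ ($J = \left(-20\right) \left(- \frac{1}{7}\right) - - \frac{1}{2} = \frac{20}{7} + \frac{1}{2} = \frac{47}{14} \approx 3.3571$)
$- 15 Z{\left(3 \right)} J = \left(-15\right) 6 \cdot \frac{47}{14} = \left(-90\right) \frac{47}{14} = - \frac{2115}{7}$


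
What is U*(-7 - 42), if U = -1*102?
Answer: 4998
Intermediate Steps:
U = -102
U*(-7 - 42) = -102*(-7 - 42) = -102*(-49) = 4998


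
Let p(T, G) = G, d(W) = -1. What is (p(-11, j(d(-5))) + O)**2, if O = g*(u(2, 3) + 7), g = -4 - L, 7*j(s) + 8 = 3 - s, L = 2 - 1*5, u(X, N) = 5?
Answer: 7744/49 ≈ 158.04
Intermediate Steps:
L = -3 (L = 2 - 5 = -3)
j(s) = -5/7 - s/7 (j(s) = -8/7 + (3 - s)/7 = -8/7 + (3/7 - s/7) = -5/7 - s/7)
g = -1 (g = -4 - 1*(-3) = -4 + 3 = -1)
O = -12 (O = -(5 + 7) = -1*12 = -12)
(p(-11, j(d(-5))) + O)**2 = ((-5/7 - 1/7*(-1)) - 12)**2 = ((-5/7 + 1/7) - 12)**2 = (-4/7 - 12)**2 = (-88/7)**2 = 7744/49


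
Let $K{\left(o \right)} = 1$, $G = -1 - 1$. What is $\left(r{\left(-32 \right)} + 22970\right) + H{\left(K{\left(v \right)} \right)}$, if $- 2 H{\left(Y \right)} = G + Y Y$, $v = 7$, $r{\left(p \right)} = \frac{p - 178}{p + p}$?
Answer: $\frac{735161}{32} \approx 22974.0$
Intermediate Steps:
$r{\left(p \right)} = \frac{-178 + p}{2 p}$
$G = -2$ ($G = -1 - 1 = -2$)
$H{\left(Y \right)} = 1 - \frac{Y^{2}}{2}$ ($H{\left(Y \right)} = - \frac{-2 + Y Y}{2} = - \frac{-2 + Y^{2}}{2} = 1 - \frac{Y^{2}}{2}$)
$\left(r{\left(-32 \right)} + 22970\right) + H{\left(K{\left(v \right)} \right)} = \left(\frac{-178 - 32}{2 \left(-32\right)} + 22970\right) + \left(1 - \frac{1^{2}}{2}\right) = \left(\frac{1}{2} \left(- \frac{1}{32}\right) \left(-210\right) + 22970\right) + \left(1 - \frac{1}{2}\right) = \left(\frac{105}{32} + 22970\right) + \left(1 - \frac{1}{2}\right) = \frac{735145}{32} + \frac{1}{2} = \frac{735161}{32}$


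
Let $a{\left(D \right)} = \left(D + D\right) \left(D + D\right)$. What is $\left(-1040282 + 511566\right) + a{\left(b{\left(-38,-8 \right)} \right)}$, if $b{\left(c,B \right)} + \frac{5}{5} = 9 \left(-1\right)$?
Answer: $-528316$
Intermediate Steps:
$b{\left(c,B \right)} = -10$ ($b{\left(c,B \right)} = -1 + 9 \left(-1\right) = -1 - 9 = -10$)
$a{\left(D \right)} = 4 D^{2}$ ($a{\left(D \right)} = 2 D 2 D = 4 D^{2}$)
$\left(-1040282 + 511566\right) + a{\left(b{\left(-38,-8 \right)} \right)} = \left(-1040282 + 511566\right) + 4 \left(-10\right)^{2} = -528716 + 4 \cdot 100 = -528716 + 400 = -528316$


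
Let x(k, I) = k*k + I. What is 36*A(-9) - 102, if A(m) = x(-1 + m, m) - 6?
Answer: 2958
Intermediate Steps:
x(k, I) = I + k**2 (x(k, I) = k**2 + I = I + k**2)
A(m) = -6 + m + (-1 + m)**2 (A(m) = (m + (-1 + m)**2) - 6 = -6 + m + (-1 + m)**2)
36*A(-9) - 102 = 36*(-5 + (-9)**2 - 1*(-9)) - 102 = 36*(-5 + 81 + 9) - 102 = 36*85 - 102 = 3060 - 102 = 2958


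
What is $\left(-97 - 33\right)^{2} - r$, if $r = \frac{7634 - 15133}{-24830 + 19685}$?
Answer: $\frac{86943001}{5145} \approx 16899.0$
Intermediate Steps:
$r = \frac{7499}{5145}$ ($r = - \frac{7499}{-5145} = \left(-7499\right) \left(- \frac{1}{5145}\right) = \frac{7499}{5145} \approx 1.4575$)
$\left(-97 - 33\right)^{2} - r = \left(-97 - 33\right)^{2} - \frac{7499}{5145} = \left(-130\right)^{2} - \frac{7499}{5145} = 16900 - \frac{7499}{5145} = \frac{86943001}{5145}$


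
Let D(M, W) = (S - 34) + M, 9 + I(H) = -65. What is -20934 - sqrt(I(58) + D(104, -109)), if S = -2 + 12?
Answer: -20934 - sqrt(6) ≈ -20936.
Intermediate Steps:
S = 10
I(H) = -74 (I(H) = -9 - 65 = -74)
D(M, W) = -24 + M (D(M, W) = (10 - 34) + M = -24 + M)
-20934 - sqrt(I(58) + D(104, -109)) = -20934 - sqrt(-74 + (-24 + 104)) = -20934 - sqrt(-74 + 80) = -20934 - sqrt(6)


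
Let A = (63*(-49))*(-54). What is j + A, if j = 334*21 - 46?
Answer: 173666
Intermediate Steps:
A = 166698 (A = -3087*(-54) = 166698)
j = 6968 (j = 7014 - 46 = 6968)
j + A = 6968 + 166698 = 173666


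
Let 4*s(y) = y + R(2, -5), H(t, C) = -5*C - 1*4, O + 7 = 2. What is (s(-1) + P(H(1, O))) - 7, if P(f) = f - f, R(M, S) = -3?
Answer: -8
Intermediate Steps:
O = -5 (O = -7 + 2 = -5)
H(t, C) = -4 - 5*C (H(t, C) = -5*C - 4 = -4 - 5*C)
P(f) = 0
s(y) = -3/4 + y/4 (s(y) = (y - 3)/4 = (-3 + y)/4 = -3/4 + y/4)
(s(-1) + P(H(1, O))) - 7 = ((-3/4 + (1/4)*(-1)) + 0) - 7 = ((-3/4 - 1/4) + 0) - 7 = (-1 + 0) - 7 = -1 - 7 = -8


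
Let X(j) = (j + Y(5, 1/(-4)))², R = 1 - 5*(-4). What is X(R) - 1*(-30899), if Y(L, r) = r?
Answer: 501273/16 ≈ 31330.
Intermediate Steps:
R = 21 (R = 1 + 20 = 21)
X(j) = (-¼ + j)² (X(j) = (j + 1/(-4))² = (j - ¼)² = (-¼ + j)²)
X(R) - 1*(-30899) = (-1 + 4*21)²/16 - 1*(-30899) = (-1 + 84)²/16 + 30899 = (1/16)*83² + 30899 = (1/16)*6889 + 30899 = 6889/16 + 30899 = 501273/16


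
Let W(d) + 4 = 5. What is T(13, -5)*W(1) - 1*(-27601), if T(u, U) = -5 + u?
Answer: 27609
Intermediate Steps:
W(d) = 1 (W(d) = -4 + 5 = 1)
T(13, -5)*W(1) - 1*(-27601) = (-5 + 13)*1 - 1*(-27601) = 8*1 + 27601 = 8 + 27601 = 27609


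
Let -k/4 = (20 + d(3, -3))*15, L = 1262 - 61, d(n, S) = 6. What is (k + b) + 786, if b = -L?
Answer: -1975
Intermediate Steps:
L = 1201
k = -1560 (k = -4*(20 + 6)*15 = -104*15 = -4*390 = -1560)
b = -1201 (b = -1*1201 = -1201)
(k + b) + 786 = (-1560 - 1201) + 786 = -2761 + 786 = -1975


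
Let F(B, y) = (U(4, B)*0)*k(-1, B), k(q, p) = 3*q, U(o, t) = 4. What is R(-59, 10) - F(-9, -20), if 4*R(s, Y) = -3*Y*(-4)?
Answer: 30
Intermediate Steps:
R(s, Y) = 3*Y (R(s, Y) = (-3*Y*(-4))/4 = (12*Y)/4 = 3*Y)
F(B, y) = 0 (F(B, y) = (4*0)*(3*(-1)) = 0*(-3) = 0)
R(-59, 10) - F(-9, -20) = 3*10 - 1*0 = 30 + 0 = 30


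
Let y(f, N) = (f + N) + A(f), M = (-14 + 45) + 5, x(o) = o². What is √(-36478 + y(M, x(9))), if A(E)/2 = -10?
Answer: I*√36381 ≈ 190.74*I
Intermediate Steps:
A(E) = -20 (A(E) = 2*(-10) = -20)
M = 36 (M = 31 + 5 = 36)
y(f, N) = -20 + N + f (y(f, N) = (f + N) - 20 = (N + f) - 20 = -20 + N + f)
√(-36478 + y(M, x(9))) = √(-36478 + (-20 + 9² + 36)) = √(-36478 + (-20 + 81 + 36)) = √(-36478 + 97) = √(-36381) = I*√36381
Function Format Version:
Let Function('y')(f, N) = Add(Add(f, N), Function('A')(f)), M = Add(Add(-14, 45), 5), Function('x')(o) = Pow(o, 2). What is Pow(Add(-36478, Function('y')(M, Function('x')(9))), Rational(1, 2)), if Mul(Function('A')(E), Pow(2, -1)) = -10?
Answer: Mul(I, Pow(36381, Rational(1, 2))) ≈ Mul(190.74, I)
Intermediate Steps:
Function('A')(E) = -20 (Function('A')(E) = Mul(2, -10) = -20)
M = 36 (M = Add(31, 5) = 36)
Function('y')(f, N) = Add(-20, N, f) (Function('y')(f, N) = Add(Add(f, N), -20) = Add(Add(N, f), -20) = Add(-20, N, f))
Pow(Add(-36478, Function('y')(M, Function('x')(9))), Rational(1, 2)) = Pow(Add(-36478, Add(-20, Pow(9, 2), 36)), Rational(1, 2)) = Pow(Add(-36478, Add(-20, 81, 36)), Rational(1, 2)) = Pow(Add(-36478, 97), Rational(1, 2)) = Pow(-36381, Rational(1, 2)) = Mul(I, Pow(36381, Rational(1, 2)))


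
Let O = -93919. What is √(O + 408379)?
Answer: 6*√8735 ≈ 560.77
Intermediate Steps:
√(O + 408379) = √(-93919 + 408379) = √314460 = 6*√8735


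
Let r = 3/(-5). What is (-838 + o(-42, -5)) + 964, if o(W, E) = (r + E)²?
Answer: 3934/25 ≈ 157.36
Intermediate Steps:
r = -⅗ (r = 3*(-⅕) = -⅗ ≈ -0.60000)
o(W, E) = (-⅗ + E)²
(-838 + o(-42, -5)) + 964 = (-838 + (-3 + 5*(-5))²/25) + 964 = (-838 + (-3 - 25)²/25) + 964 = (-838 + (1/25)*(-28)²) + 964 = (-838 + (1/25)*784) + 964 = (-838 + 784/25) + 964 = -20166/25 + 964 = 3934/25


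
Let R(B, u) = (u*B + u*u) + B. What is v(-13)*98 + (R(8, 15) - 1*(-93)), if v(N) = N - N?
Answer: 446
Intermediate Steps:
R(B, u) = B + u² + B*u (R(B, u) = (B*u + u²) + B = (u² + B*u) + B = B + u² + B*u)
v(N) = 0
v(-13)*98 + (R(8, 15) - 1*(-93)) = 0*98 + ((8 + 15² + 8*15) - 1*(-93)) = 0 + ((8 + 225 + 120) + 93) = 0 + (353 + 93) = 0 + 446 = 446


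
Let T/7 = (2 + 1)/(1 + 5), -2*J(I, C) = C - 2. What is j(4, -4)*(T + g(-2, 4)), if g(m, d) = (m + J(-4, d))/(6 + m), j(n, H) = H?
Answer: -11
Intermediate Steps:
J(I, C) = 1 - C/2 (J(I, C) = -(C - 2)/2 = -(-2 + C)/2 = 1 - C/2)
T = 7/2 (T = 7*((2 + 1)/(1 + 5)) = 7*(3/6) = 7*(3*(⅙)) = 7*(½) = 7/2 ≈ 3.5000)
g(m, d) = (1 + m - d/2)/(6 + m) (g(m, d) = (m + (1 - d/2))/(6 + m) = (1 + m - d/2)/(6 + m))
j(4, -4)*(T + g(-2, 4)) = -4*(7/2 + (1 - 2 - ½*4)/(6 - 2)) = -4*(7/2 + (1 - 2 - 2)/4) = -4*(7/2 + (¼)*(-3)) = -4*(7/2 - ¾) = -4*11/4 = -11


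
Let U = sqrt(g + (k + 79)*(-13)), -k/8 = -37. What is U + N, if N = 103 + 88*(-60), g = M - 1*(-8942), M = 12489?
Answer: -5177 + 2*sqrt(4139) ≈ -5048.3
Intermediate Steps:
k = 296 (k = -8*(-37) = 296)
g = 21431 (g = 12489 - 1*(-8942) = 12489 + 8942 = 21431)
U = 2*sqrt(4139) (U = sqrt(21431 + (296 + 79)*(-13)) = sqrt(21431 + 375*(-13)) = sqrt(21431 - 4875) = sqrt(16556) = 2*sqrt(4139) ≈ 128.67)
N = -5177 (N = 103 - 5280 = -5177)
U + N = 2*sqrt(4139) - 5177 = -5177 + 2*sqrt(4139)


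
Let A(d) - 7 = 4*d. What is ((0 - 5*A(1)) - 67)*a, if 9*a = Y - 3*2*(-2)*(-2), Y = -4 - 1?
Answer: 3538/9 ≈ 393.11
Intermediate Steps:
Y = -5
A(d) = 7 + 4*d
a = -29/9 (a = (-5 - 3*2*(-2)*(-2))/9 = (-5 - (-12)*(-2))/9 = (-5 - 3*8)/9 = (-5 - 24)/9 = (⅑)*(-29) = -29/9 ≈ -3.2222)
((0 - 5*A(1)) - 67)*a = ((0 - 5*(7 + 4*1)) - 67)*(-29/9) = ((0 - 5*(7 + 4)) - 67)*(-29/9) = ((0 - 5*11) - 67)*(-29/9) = ((0 - 55) - 67)*(-29/9) = (-55 - 67)*(-29/9) = -122*(-29/9) = 3538/9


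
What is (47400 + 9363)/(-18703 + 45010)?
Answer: 6307/2923 ≈ 2.1577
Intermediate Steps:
(47400 + 9363)/(-18703 + 45010) = 56763/26307 = 56763*(1/26307) = 6307/2923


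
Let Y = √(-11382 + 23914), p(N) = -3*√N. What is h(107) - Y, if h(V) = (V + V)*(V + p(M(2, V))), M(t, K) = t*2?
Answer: 21614 - 2*√3133 ≈ 21502.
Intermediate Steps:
M(t, K) = 2*t
Y = 2*√3133 (Y = √12532 = 2*√3133 ≈ 111.95)
h(V) = 2*V*(-6 + V) (h(V) = (V + V)*(V - 3*√(2*2)) = (2*V)*(V - 3*√4) = (2*V)*(V - 3*2) = (2*V)*(V - 6) = (2*V)*(-6 + V) = 2*V*(-6 + V))
h(107) - Y = 2*107*(-6 + 107) - 2*√3133 = 2*107*101 - 2*√3133 = 21614 - 2*√3133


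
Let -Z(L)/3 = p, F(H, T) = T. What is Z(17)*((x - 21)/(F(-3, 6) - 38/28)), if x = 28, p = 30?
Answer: -1764/13 ≈ -135.69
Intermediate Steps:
Z(L) = -90 (Z(L) = -3*30 = -90)
Z(17)*((x - 21)/(F(-3, 6) - 38/28)) = -90*(28 - 21)/(6 - 38/28) = -630/(6 - 38*1/28) = -630/(6 - 19/14) = -630/65/14 = -630*14/65 = -90*98/65 = -1764/13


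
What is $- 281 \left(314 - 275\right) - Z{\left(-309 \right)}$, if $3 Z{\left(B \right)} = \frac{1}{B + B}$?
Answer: $- \frac{20317985}{1854} \approx -10959.0$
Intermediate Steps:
$Z{\left(B \right)} = \frac{1}{6 B}$ ($Z{\left(B \right)} = \frac{1}{3 \left(B + B\right)} = \frac{1}{3 \cdot 2 B} = \frac{\frac{1}{2} \frac{1}{B}}{3} = \frac{1}{6 B}$)
$- 281 \left(314 - 275\right) - Z{\left(-309 \right)} = - 281 \left(314 - 275\right) - \frac{1}{6 \left(-309\right)} = \left(-281\right) 39 - \frac{1}{6} \left(- \frac{1}{309}\right) = -10959 - - \frac{1}{1854} = -10959 + \frac{1}{1854} = - \frac{20317985}{1854}$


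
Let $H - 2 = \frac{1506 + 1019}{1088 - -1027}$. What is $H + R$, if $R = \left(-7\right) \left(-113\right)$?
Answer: $\frac{335944}{423} \approx 794.19$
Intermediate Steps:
$R = 791$
$H = \frac{1351}{423}$ ($H = 2 + \frac{1506 + 1019}{1088 - -1027} = 2 + \frac{2525}{1088 + 1027} = 2 + \frac{2525}{2115} = 2 + 2525 \cdot \frac{1}{2115} = 2 + \frac{505}{423} = \frac{1351}{423} \approx 3.1939$)
$H + R = \frac{1351}{423} + 791 = \frac{335944}{423}$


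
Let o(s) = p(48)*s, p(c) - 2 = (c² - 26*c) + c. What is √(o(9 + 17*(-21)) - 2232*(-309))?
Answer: 20*√762 ≈ 552.09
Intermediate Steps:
p(c) = 2 + c² - 25*c (p(c) = 2 + ((c² - 26*c) + c) = 2 + (c² - 25*c) = 2 + c² - 25*c)
o(s) = 1106*s (o(s) = (2 + 48² - 25*48)*s = (2 + 2304 - 1200)*s = 1106*s)
√(o(9 + 17*(-21)) - 2232*(-309)) = √(1106*(9 + 17*(-21)) - 2232*(-309)) = √(1106*(9 - 357) + 689688) = √(1106*(-348) + 689688) = √(-384888 + 689688) = √304800 = 20*√762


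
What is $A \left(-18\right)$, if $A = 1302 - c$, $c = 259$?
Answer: $-18774$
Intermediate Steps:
$A = 1043$ ($A = 1302 - 259 = 1043$)
$A \left(-18\right) = 1043 \left(-18\right) = -18774$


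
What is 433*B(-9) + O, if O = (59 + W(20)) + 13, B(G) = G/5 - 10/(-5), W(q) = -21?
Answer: 688/5 ≈ 137.60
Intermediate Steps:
B(G) = 2 + G/5 (B(G) = G*(1/5) - 10*(-1/5) = G/5 + 2 = 2 + G/5)
O = 51 (O = (59 - 21) + 13 = 38 + 13 = 51)
433*B(-9) + O = 433*(2 + (1/5)*(-9)) + 51 = 433*(2 - 9/5) + 51 = 433*(1/5) + 51 = 433/5 + 51 = 688/5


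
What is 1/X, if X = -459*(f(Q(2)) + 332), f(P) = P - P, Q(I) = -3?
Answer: -1/152388 ≈ -6.5622e-6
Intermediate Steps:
f(P) = 0
X = -152388 (X = -459*(0 + 332) = -459*332 = -152388)
1/X = 1/(-152388) = -1/152388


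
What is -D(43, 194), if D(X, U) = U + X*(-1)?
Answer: -151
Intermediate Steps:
D(X, U) = U - X
-D(43, 194) = -(194 - 1*43) = -(194 - 43) = -1*151 = -151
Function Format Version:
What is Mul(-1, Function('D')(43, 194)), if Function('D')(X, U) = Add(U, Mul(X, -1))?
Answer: -151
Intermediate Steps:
Function('D')(X, U) = Add(U, Mul(-1, X))
Mul(-1, Function('D')(43, 194)) = Mul(-1, Add(194, Mul(-1, 43))) = Mul(-1, Add(194, -43)) = Mul(-1, 151) = -151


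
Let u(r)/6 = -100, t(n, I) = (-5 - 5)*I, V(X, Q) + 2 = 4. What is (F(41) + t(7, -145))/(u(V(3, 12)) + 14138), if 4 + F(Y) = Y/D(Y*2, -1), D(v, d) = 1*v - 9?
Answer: 105599/988274 ≈ 0.10685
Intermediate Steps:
V(X, Q) = 2 (V(X, Q) = -2 + 4 = 2)
D(v, d) = -9 + v (D(v, d) = v - 9 = -9 + v)
t(n, I) = -10*I
u(r) = -600 (u(r) = 6*(-100) = -600)
F(Y) = -4 + Y/(-9 + 2*Y) (F(Y) = -4 + Y/(-9 + Y*2) = -4 + Y/(-9 + 2*Y))
(F(41) + t(7, -145))/(u(V(3, 12)) + 14138) = ((36 - 7*41)/(-9 + 2*41) - 10*(-145))/(-600 + 14138) = ((36 - 287)/(-9 + 82) + 1450)/13538 = (-251/73 + 1450)*(1/13538) = (105599/73)*(1/13538) = 105599/988274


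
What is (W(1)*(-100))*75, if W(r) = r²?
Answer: -7500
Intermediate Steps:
(W(1)*(-100))*75 = (1²*(-100))*75 = (1*(-100))*75 = -100*75 = -7500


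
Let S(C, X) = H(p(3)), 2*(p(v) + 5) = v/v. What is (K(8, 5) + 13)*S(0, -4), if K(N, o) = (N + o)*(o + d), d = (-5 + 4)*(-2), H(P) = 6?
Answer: 624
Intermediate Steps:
p(v) = -9/2 (p(v) = -5 + (v/v)/2 = -5 + (1/2)*1 = -5 + 1/2 = -9/2)
d = 2 (d = -1*(-2) = 2)
S(C, X) = 6
K(N, o) = (2 + o)*(N + o) (K(N, o) = (N + o)*(o + 2) = (N + o)*(2 + o) = (2 + o)*(N + o))
(K(8, 5) + 13)*S(0, -4) = ((5**2 + 2*8 + 2*5 + 8*5) + 13)*6 = ((25 + 16 + 10 + 40) + 13)*6 = (91 + 13)*6 = 104*6 = 624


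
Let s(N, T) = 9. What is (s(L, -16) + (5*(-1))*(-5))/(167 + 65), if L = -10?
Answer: 17/116 ≈ 0.14655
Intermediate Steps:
(s(L, -16) + (5*(-1))*(-5))/(167 + 65) = (9 + (5*(-1))*(-5))/(167 + 65) = (9 - 5*(-5))/232 = (9 + 25)*(1/232) = 34*(1/232) = 17/116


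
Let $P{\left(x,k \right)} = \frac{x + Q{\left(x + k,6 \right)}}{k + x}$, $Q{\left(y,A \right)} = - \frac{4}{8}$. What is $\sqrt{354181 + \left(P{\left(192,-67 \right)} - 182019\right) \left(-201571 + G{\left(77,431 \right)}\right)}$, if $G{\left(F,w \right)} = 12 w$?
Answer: $\frac{\sqrt{89371007196830}}{50} \approx 1.8907 \cdot 10^{5}$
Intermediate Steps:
$Q{\left(y,A \right)} = - \frac{1}{2}$ ($Q{\left(y,A \right)} = \left(-4\right) \frac{1}{8} = - \frac{1}{2}$)
$P{\left(x,k \right)} = \frac{- \frac{1}{2} + x}{k + x}$ ($P{\left(x,k \right)} = \frac{x - \frac{1}{2}}{k + x} = \frac{- \frac{1}{2} + x}{k + x}$)
$\sqrt{354181 + \left(P{\left(192,-67 \right)} - 182019\right) \left(-201571 + G{\left(77,431 \right)}\right)} = \sqrt{354181 + \left(\frac{- \frac{1}{2} + 192}{-67 + 192} - 182019\right) \left(-201571 + 12 \cdot 431\right)} = \sqrt{354181 + \left(\frac{1}{125} \cdot \frac{383}{2} - 182019\right) \left(-201571 + 5172\right)} = \sqrt{354181 + \left(\frac{1}{125} \cdot \frac{383}{2} - 182019\right) \left(-196399\right)} = \sqrt{354181 + \left(\frac{383}{250} - 182019\right) \left(-196399\right)} = \sqrt{354181 - - \frac{8937012174433}{250}} = \sqrt{354181 + \frac{8937012174433}{250}} = \sqrt{\frac{8937100719683}{250}} = \frac{\sqrt{89371007196830}}{50}$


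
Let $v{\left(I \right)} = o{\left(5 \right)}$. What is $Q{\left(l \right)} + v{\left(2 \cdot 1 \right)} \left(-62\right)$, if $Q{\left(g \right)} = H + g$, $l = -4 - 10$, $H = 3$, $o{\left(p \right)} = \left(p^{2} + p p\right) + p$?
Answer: $-3421$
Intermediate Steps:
$o{\left(p \right)} = p + 2 p^{2}$ ($o{\left(p \right)} = \left(p^{2} + p^{2}\right) + p = 2 p^{2} + p = p + 2 p^{2}$)
$l = -14$ ($l = -4 - 10 = -14$)
$v{\left(I \right)} = 55$ ($v{\left(I \right)} = 5 \left(1 + 2 \cdot 5\right) = 5 \left(1 + 10\right) = 5 \cdot 11 = 55$)
$Q{\left(g \right)} = 3 + g$
$Q{\left(l \right)} + v{\left(2 \cdot 1 \right)} \left(-62\right) = \left(3 - 14\right) + 55 \left(-62\right) = -11 - 3410 = -3421$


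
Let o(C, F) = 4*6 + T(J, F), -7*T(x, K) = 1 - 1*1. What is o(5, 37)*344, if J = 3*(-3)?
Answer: 8256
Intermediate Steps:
J = -9
T(x, K) = 0 (T(x, K) = -(1 - 1*1)/7 = -(1 - 1)/7 = -⅐*0 = 0)
o(C, F) = 24 (o(C, F) = 4*6 + 0 = 24 + 0 = 24)
o(5, 37)*344 = 24*344 = 8256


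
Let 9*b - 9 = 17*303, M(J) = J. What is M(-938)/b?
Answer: -1407/860 ≈ -1.6360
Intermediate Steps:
b = 1720/3 (b = 1 + (17*303)/9 = 1 + (1/9)*5151 = 1 + 1717/3 = 1720/3 ≈ 573.33)
M(-938)/b = -938/1720/3 = -938*3/1720 = -1407/860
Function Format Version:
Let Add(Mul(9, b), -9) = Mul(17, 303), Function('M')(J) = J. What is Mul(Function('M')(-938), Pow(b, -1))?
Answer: Rational(-1407, 860) ≈ -1.6360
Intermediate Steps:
b = Rational(1720, 3) (b = Add(1, Mul(Rational(1, 9), Mul(17, 303))) = Add(1, Mul(Rational(1, 9), 5151)) = Add(1, Rational(1717, 3)) = Rational(1720, 3) ≈ 573.33)
Mul(Function('M')(-938), Pow(b, -1)) = Mul(-938, Pow(Rational(1720, 3), -1)) = Mul(-938, Rational(3, 1720)) = Rational(-1407, 860)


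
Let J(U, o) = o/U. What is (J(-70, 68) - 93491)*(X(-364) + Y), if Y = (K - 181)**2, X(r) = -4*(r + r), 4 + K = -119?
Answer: -311934092832/35 ≈ -8.9124e+9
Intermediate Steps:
K = -123 (K = -4 - 119 = -123)
X(r) = -8*r
Y = 92416 (Y = (-123 - 181)**2 = (-304)**2 = 92416)
(J(-70, 68) - 93491)*(X(-364) + Y) = (68/(-70) - 93491)*(-8*(-364) + 92416) = (68*(-1/70) - 93491)*(2912 + 92416) = (-34/35 - 93491)*95328 = -3272219/35*95328 = -311934092832/35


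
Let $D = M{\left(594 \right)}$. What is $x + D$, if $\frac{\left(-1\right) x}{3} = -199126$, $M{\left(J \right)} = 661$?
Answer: $598039$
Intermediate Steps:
$D = 661$
$x = 597378$ ($x = \left(-3\right) \left(-199126\right) = 597378$)
$x + D = 597378 + 661 = 598039$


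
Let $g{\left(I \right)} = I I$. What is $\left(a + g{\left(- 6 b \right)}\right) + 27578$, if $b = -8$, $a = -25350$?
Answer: $4532$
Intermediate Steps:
$g{\left(I \right)} = I^{2}$
$\left(a + g{\left(- 6 b \right)}\right) + 27578 = \left(-25350 + \left(\left(-6\right) \left(-8\right)\right)^{2}\right) + 27578 = \left(-25350 + 48^{2}\right) + 27578 = \left(-25350 + 2304\right) + 27578 = -23046 + 27578 = 4532$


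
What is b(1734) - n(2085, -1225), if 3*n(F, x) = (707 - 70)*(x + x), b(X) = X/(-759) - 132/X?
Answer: 114109528226/219351 ≈ 5.2021e+5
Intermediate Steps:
b(X) = -132/X - X/759 (b(X) = X*(-1/759) - 132/X = -X/759 - 132/X = -132/X - X/759)
n(F, x) = 1274*x/3 (n(F, x) = ((707 - 70)*(x + x))/3 = (637*(2*x))/3 = (1274*x)/3 = 1274*x/3)
b(1734) - n(2085, -1225) = (-132/1734 - 1/759*1734) - 1274*(-1225)/3 = (-132*1/1734 - 578/253) - 1*(-1560650/3) = (-22/289 - 578/253) + 1560650/3 = -172608/73117 + 1560650/3 = 114109528226/219351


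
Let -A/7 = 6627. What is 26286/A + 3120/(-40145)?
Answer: -11428430/17736061 ≈ -0.64436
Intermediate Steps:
A = -46389 (A = -7*6627 = -46389)
26286/A + 3120/(-40145) = 26286/(-46389) + 3120/(-40145) = 26286*(-1/46389) + 3120*(-1/40145) = -8762/15463 - 624/8029 = -11428430/17736061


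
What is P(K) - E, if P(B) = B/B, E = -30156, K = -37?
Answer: 30157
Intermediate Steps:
P(B) = 1
P(K) - E = 1 - 1*(-30156) = 1 + 30156 = 30157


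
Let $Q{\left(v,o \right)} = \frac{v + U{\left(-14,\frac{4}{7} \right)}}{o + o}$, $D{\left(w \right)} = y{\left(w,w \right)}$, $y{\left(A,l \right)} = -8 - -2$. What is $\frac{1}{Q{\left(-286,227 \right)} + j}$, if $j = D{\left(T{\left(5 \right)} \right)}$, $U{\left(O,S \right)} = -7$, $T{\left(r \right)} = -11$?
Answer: $- \frac{454}{3017} \approx -0.15048$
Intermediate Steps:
$y{\left(A,l \right)} = -6$ ($y{\left(A,l \right)} = -8 + 2 = -6$)
$D{\left(w \right)} = -6$
$Q{\left(v,o \right)} = \frac{-7 + v}{2 o}$ ($Q{\left(v,o \right)} = \frac{v - 7}{o + o} = \frac{-7 + v}{2 o}$)
$j = -6$
$\frac{1}{Q{\left(-286,227 \right)} + j} = \frac{1}{\frac{-7 - 286}{2 \cdot 227} - 6} = \frac{1}{\frac{1}{2} \cdot \frac{1}{227} \left(-293\right) - 6} = \frac{1}{- \frac{293}{454} - 6} = \frac{1}{- \frac{3017}{454}} = - \frac{454}{3017}$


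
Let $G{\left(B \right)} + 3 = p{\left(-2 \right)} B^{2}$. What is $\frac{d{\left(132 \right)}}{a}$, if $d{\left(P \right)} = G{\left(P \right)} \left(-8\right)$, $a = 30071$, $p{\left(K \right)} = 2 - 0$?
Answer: $- \frac{278760}{30071} \approx -9.2701$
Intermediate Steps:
$p{\left(K \right)} = 2$ ($p{\left(K \right)} = 2 + 0 = 2$)
$G{\left(B \right)} = -3 + 2 B^{2}$
$d{\left(P \right)} = 24 - 16 P^{2}$ ($d{\left(P \right)} = \left(-3 + 2 P^{2}\right) \left(-8\right) = 24 - 16 P^{2}$)
$\frac{d{\left(132 \right)}}{a} = \frac{24 - 16 \cdot 132^{2}}{30071} = \left(24 - 278784\right) \frac{1}{30071} = \left(-278760\right) \frac{1}{30071} = - \frac{278760}{30071}$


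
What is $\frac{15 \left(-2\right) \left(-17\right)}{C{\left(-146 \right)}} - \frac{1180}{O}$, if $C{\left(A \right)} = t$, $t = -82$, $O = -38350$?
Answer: $- \frac{16493}{2665} \approx -6.1887$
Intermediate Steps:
$C{\left(A \right)} = -82$
$\frac{15 \left(-2\right) \left(-17\right)}{C{\left(-146 \right)}} - \frac{1180}{O} = \frac{15 \left(-2\right) \left(-17\right)}{-82} - \frac{1180}{-38350} = \left(-30\right) \left(-17\right) \left(- \frac{1}{82}\right) - - \frac{2}{65} = 510 \left(- \frac{1}{82}\right) + \frac{2}{65} = - \frac{255}{41} + \frac{2}{65} = - \frac{16493}{2665}$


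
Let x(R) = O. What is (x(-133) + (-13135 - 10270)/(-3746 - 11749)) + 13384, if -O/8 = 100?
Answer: 39002497/3099 ≈ 12586.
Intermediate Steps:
O = -800 (O = -8*100 = -800)
x(R) = -800
(x(-133) + (-13135 - 10270)/(-3746 - 11749)) + 13384 = (-800 + (-13135 - 10270)/(-3746 - 11749)) + 13384 = (-800 - 23405/(-15495)) + 13384 = (-800 - 23405*(-1/15495)) + 13384 = (-800 + 4681/3099) + 13384 = -2474519/3099 + 13384 = 39002497/3099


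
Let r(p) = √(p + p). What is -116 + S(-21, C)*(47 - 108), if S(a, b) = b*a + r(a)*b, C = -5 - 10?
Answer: -19331 + 915*I*√42 ≈ -19331.0 + 5929.9*I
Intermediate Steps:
C = -15
r(p) = √2*√p (r(p) = √(2*p) = √2*√p)
S(a, b) = a*b + b*√2*√a (S(a, b) = b*a + (√2*√a)*b = a*b + b*√2*√a)
-116 + S(-21, C)*(47 - 108) = -116 + (-15*(-21 + √2*√(-21)))*(47 - 108) = -116 - 15*(-21 + √2*(I*√21))*(-61) = -116 - 15*(-21 + I*√42)*(-61) = -116 + (315 - 15*I*√42)*(-61) = -116 + (-19215 + 915*I*√42) = -19331 + 915*I*√42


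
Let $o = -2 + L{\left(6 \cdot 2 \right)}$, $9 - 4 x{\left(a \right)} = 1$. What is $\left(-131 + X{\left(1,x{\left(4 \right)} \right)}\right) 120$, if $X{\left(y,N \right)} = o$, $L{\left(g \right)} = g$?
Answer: $-14520$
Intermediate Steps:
$x{\left(a \right)} = 2$ ($x{\left(a \right)} = \frac{9}{4} - \frac{1}{4} = 2$)
$o = 10$ ($o = -2 + 6 \cdot 2 = -2 + 12 = 10$)
$X{\left(y,N \right)} = 10$
$\left(-131 + X{\left(1,x{\left(4 \right)} \right)}\right) 120 = \left(-131 + 10\right) 120 = \left(-121\right) 120 = -14520$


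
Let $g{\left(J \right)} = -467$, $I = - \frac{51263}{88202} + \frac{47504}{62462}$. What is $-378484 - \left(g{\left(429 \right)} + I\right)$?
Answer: $- \frac{1041299981038405}{2754636662} \approx -3.7802 \cdot 10^{5}$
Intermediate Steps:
$I = \frac{493979151}{2754636662}$ ($I = \left(-51263\right) \frac{1}{88202} + 47504 \cdot \frac{1}{62462} = - \frac{51263}{88202} + \frac{23752}{31231} = \frac{493979151}{2754636662} \approx 0.17933$)
$-378484 - \left(g{\left(429 \right)} + I\right) = -378484 - \left(-467 + \frac{493979151}{2754636662}\right) = -378484 - - \frac{1285921342003}{2754636662} = -378484 + \frac{1285921342003}{2754636662} = - \frac{1041299981038405}{2754636662}$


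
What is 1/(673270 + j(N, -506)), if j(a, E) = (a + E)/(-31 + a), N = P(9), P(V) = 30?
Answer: 1/673746 ≈ 1.4842e-6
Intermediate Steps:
N = 30
j(a, E) = (E + a)/(-31 + a)
1/(673270 + j(N, -506)) = 1/(673270 + (-506 + 30)/(-31 + 30)) = 1/(673270 - 476/(-1)) = 1/(673270 - 1*(-476)) = 1/(673270 + 476) = 1/673746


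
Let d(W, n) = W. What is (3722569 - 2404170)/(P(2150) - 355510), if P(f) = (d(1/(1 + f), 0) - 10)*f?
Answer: -91479879/26159560 ≈ -3.4970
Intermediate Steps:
P(f) = f*(-10 + 1/(1 + f)) (P(f) = (1/(1 + f) - 10)*f = (-10 + 1/(1 + f))*f = f*(-10 + 1/(1 + f)))
(3722569 - 2404170)/(P(2150) - 355510) = (3722569 - 2404170)/(-1*2150*(9 + 10*2150)/(1 + 2150) - 355510) = 1318399/(-1*2150*(9 + 21500)/2151 - 355510) = 1318399/(-1*2150*1/2151*21509 - 355510) = 1318399/(-46244350/2151 - 355510) = 1318399/(-810946360/2151) = 1318399*(-2151/810946360) = -91479879/26159560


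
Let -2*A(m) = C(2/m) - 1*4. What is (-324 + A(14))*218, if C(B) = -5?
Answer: -69651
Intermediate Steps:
A(m) = 9/2 (A(m) = -(-5 - 1*4)/2 = -(-5 - 4)/2 = -½*(-9) = 9/2)
(-324 + A(14))*218 = (-324 + 9/2)*218 = -639/2*218 = -69651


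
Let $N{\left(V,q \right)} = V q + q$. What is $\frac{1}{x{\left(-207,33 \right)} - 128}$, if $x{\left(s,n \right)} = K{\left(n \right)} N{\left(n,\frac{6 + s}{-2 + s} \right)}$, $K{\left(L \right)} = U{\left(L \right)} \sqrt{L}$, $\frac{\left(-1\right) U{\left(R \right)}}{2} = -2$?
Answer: $\frac{7942}{34011091} + \frac{64923 \sqrt{33}}{272088728} \approx 0.0016042$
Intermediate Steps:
$U{\left(R \right)} = 4$ ($U{\left(R \right)} = \left(-2\right) \left(-2\right) = 4$)
$N{\left(V,q \right)} = q + V q$
$K{\left(L \right)} = 4 \sqrt{L}$
$x{\left(s,n \right)} = \frac{4 \sqrt{n} \left(1 + n\right) \left(6 + s\right)}{-2 + s}$ ($x{\left(s,n \right)} = 4 \sqrt{n} \frac{6 + s}{-2 + s} \left(1 + n\right) = 4 \sqrt{n} \frac{\left(1 + n\right) \left(6 + s\right)}{-2 + s} = \frac{4 \sqrt{n} \left(1 + n\right) \left(6 + s\right)}{-2 + s}$)
$\frac{1}{x{\left(-207,33 \right)} - 128} = \frac{1}{\frac{4 \sqrt{33} \left(1 + 33\right) \left(6 - 207\right)}{-2 - 207} - 128} = \frac{1}{4 \sqrt{33} \frac{1}{-209} \cdot 34 \left(-201\right) - 128} = \frac{1}{4 \sqrt{33} \left(- \frac{1}{209}\right) 34 \left(-201\right) - 128} = \frac{1}{\frac{27336 \sqrt{33}}{209} - 128} = \frac{1}{-128 + \frac{27336 \sqrt{33}}{209}}$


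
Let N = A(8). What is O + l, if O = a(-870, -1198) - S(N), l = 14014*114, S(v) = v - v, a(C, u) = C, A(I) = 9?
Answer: 1596726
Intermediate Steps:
N = 9
S(v) = 0
l = 1597596
O = -870 (O = -870 - 1*0 = -870 + 0 = -870)
O + l = -870 + 1597596 = 1596726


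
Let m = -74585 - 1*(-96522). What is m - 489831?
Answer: -467894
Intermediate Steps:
m = 21937 (m = -74585 + 96522 = 21937)
m - 489831 = 21937 - 489831 = -467894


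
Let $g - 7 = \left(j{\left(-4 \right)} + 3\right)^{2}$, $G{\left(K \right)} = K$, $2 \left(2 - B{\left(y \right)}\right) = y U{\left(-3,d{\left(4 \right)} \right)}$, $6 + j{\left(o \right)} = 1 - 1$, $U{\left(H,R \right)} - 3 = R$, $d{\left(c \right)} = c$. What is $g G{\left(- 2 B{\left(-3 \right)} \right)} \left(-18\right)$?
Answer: $7200$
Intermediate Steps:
$U{\left(H,R \right)} = 3 + R$
$j{\left(o \right)} = -6$ ($j{\left(o \right)} = -6 + \left(1 - 1\right) = -6 + 0 = -6$)
$B{\left(y \right)} = 2 - \frac{7 y}{2}$ ($B{\left(y \right)} = 2 - \frac{y \left(3 + 4\right)}{2} = 2 - \frac{y 7}{2} = 2 - \frac{7 y}{2}$)
$g = 16$ ($g = 7 + \left(-6 + 3\right)^{2} = 7 + \left(-3\right)^{2} = 7 + 9 = 16$)
$g G{\left(- 2 B{\left(-3 \right)} \right)} \left(-18\right) = 16 \left(- 2 \left(2 - - \frac{21}{2}\right)\right) \left(-18\right) = 16 \left(- 2 \left(2 + \frac{21}{2}\right)\right) \left(-18\right) = 16 \left(\left(-2\right) \frac{25}{2}\right) \left(-18\right) = 16 \left(-25\right) \left(-18\right) = \left(-400\right) \left(-18\right) = 7200$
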